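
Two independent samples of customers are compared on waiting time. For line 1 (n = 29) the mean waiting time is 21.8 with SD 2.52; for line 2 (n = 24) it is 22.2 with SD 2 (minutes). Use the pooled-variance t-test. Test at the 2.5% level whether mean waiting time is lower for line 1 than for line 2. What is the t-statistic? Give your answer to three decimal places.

Let group 1 = line 1, group 2 = line 2. H0: μ_1 = μ_2; H1: μ_1 < μ_2 (two-sample pooled-variance t-test, left-tailed).
s_p² = [(29−1)·2.52² + (24−1)·2²]/(29+24−2) = 5.29042
t = (21.8 − 22.2)/√[5.29042·(1/29 + 1/24)] = -0.630
df = n₁ + n₂ − 2 = 51
p-value = P(T ≤ -0.630) ≈ 0.266
Since p ≈ 0.266 > α = 0.025, fail to reject H0; the evidence is not statistically significant.

-0.630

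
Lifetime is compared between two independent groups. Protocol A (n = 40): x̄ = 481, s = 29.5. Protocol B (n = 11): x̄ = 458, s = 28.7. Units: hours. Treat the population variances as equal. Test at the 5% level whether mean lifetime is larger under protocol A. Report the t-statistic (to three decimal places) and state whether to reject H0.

t = 2.303; reject H0

Let group 1 = protocol A, group 2 = protocol B. H0: μ_1 = μ_2; H1: μ_1 > μ_2 (two-sample pooled-variance t-test, right-tailed).
s_p² = [(40−1)·29.5² + (11−1)·28.7²]/(40+11−2) = 860.748
t = (481 − 458)/√[860.748·(1/40 + 1/11)] = 2.303
df = n₁ + n₂ − 2 = 49
p-value = P(T ≥ 2.303) ≈ 0.0128
Since p ≈ 0.0128 < α = 0.05, reject H0; the data support H1.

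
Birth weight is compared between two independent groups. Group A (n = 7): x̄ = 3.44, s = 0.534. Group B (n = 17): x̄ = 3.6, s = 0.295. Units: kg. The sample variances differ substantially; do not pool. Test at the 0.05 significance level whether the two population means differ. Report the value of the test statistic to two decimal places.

-0.75

Let group 1 = group A, group 2 = group B. H0: μ_1 = μ_2; H1: μ_1 ≠ μ_2 (Welch's two-sample t-test, two-sided).
t = (x̄_1 − x̄_2)/√(s_1²/n_1 + s_2²/n_2) = (3.44 − 3.6)/√(0.534²/7 + 0.295²/17) = -0.75
Welch–Satterthwaite df ≈ 7.56
Two-sided p-value ≈ 0.4776
Since p ≈ 0.4776 > α = 0.05, fail to reject H0; the data do not provide sufficient evidence against H0.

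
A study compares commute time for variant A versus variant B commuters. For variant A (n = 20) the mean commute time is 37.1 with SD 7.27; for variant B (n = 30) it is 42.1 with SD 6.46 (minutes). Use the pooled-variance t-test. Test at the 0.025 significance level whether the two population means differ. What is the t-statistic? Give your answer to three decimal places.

Let group 1 = variant A, group 2 = variant B. H0: μ_1 = μ_2; H1: μ_1 ≠ μ_2 (two-sample pooled-variance t-test, two-sided).
s_p² = [(20−1)·7.27² + (30−1)·6.46²]/(20+30−2) = 46.1338
t = (37.1 − 42.1)/√[46.1338·(1/20 + 1/30)] = -2.550
df = n₁ + n₂ − 2 = 48
Two-sided p-value ≈ 0.014
Since p ≈ 0.014 < α = 0.025, reject H0; the evidence is statistically significant.

-2.550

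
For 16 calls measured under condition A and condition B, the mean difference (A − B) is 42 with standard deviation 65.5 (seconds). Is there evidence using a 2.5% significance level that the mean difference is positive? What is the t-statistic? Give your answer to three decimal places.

H0: μ_d = 0; H1: μ_d > 0 (paired t-test on the differences, right-tailed).
t = d̄/(s_d/√n) = 42/(65.5/√16) = 2.565
df = n − 1 = 15
p-value = P(T ≥ 2.565) ≈ 0.0108
Since p ≈ 0.0108 < α = 0.025, reject H0; the data support H1.

2.565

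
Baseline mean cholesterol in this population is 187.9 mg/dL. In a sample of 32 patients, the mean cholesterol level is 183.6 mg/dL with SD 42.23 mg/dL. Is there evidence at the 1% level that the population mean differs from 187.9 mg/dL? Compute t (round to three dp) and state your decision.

H0: μ = 187.9; H1: μ ≠ 187.9 (one-sample t-test, two-sided).
t = (x̄ − μ₀)/(s/√n) = (183.6 − 187.9)/(42.23/√32) = -0.576
df = n − 1 = 31
Two-sided p-value ≈ 0.5688
Since p ≈ 0.5688 > α = 0.01, fail to reject H0; the data do not provide sufficient evidence against H0.

t = -0.576; fail to reject H0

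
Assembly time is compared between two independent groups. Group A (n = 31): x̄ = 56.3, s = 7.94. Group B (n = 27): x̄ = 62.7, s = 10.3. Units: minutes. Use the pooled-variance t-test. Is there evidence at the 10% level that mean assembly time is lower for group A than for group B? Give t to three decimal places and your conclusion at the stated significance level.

Let group 1 = group A, group 2 = group B. H0: μ_1 = μ_2; H1: μ_1 < μ_2 (two-sample pooled-variance t-test, left-tailed).
s_p² = [(31−1)·7.94² + (27−1)·10.3²]/(31+27−2) = 83.0294
t = (56.3 − 62.7)/√[83.0294·(1/31 + 1/27)] = -2.668
df = n₁ + n₂ − 2 = 56
p-value = P(T ≤ -2.668) ≈ 0.005
Since p ≈ 0.005 < α = 0.1, reject H0; the data support H1.

t = -2.668; reject H0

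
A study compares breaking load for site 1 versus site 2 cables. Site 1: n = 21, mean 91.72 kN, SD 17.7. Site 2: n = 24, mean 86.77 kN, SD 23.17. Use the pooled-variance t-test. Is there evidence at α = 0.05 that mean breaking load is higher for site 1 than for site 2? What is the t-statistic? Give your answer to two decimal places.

Let group 1 = site 1, group 2 = site 2. H0: μ_1 = μ_2; H1: μ_1 > μ_2 (two-sample pooled-variance t-test, right-tailed).
s_p² = [(21−1)·17.7² + (24−1)·23.17²]/(21+24−2) = 432.868
t = (91.72 − 86.77)/√[432.868·(1/21 + 1/24)] = 0.80
df = n₁ + n₂ − 2 = 43
p-value = P(T ≥ 0.80) ≈ 0.2151
Since p ≈ 0.2151 > α = 0.05, fail to reject H0; the data do not provide sufficient evidence against H0.

0.80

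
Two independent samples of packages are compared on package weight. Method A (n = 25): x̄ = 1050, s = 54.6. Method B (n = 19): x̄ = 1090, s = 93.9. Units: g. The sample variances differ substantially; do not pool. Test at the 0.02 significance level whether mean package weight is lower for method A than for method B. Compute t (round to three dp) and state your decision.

Let group 1 = method A, group 2 = method B. H0: μ_1 = μ_2; H1: μ_1 < μ_2 (Welch's two-sample t-test, left-tailed).
t = (x̄_1 − x̄_2)/√(s_1²/n_1 + s_2²/n_2) = (1050 − 1090)/√(54.6²/25 + 93.9²/19) = -1.656
Welch–Satterthwaite df ≈ 27.10
p-value = P(T ≤ -1.656) ≈ 0.0546
Since p ≈ 0.0546 > α = 0.02, fail to reject H0; the data do not provide sufficient evidence against H0.

t = -1.656; fail to reject H0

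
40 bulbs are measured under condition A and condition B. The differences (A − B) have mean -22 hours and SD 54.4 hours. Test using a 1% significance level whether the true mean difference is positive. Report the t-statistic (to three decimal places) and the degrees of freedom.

H0: μ_d = 0; H1: μ_d > 0 (paired t-test on the differences, right-tailed).
t = d̄/(s_d/√n) = -22/(54.4/√40) = -2.558
df = n − 1 = 39
p-value = P(T ≥ -2.558) ≈ 0.9927
Since p ≈ 0.9927 > α = 0.01, fail to reject H0; the data do not provide sufficient evidence against H0.

t = -2.558, df = 39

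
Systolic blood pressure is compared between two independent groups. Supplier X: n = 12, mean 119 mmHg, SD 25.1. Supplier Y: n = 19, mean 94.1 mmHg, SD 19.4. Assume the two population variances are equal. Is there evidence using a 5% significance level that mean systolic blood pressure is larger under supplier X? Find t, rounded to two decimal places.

3.11

Let group 1 = supplier X, group 2 = supplier Y. H0: μ_1 = μ_2; H1: μ_1 > μ_2 (two-sample pooled-variance t-test, right-tailed).
s_p² = [(12−1)·25.1² + (19−1)·19.4²]/(12+19−2) = 472.572
t = (119 − 94.1)/√[472.572·(1/12 + 1/19)] = 3.11
df = n₁ + n₂ − 2 = 29
p-value = P(T ≥ 3.11) ≈ 0.002
Since p ≈ 0.002 < α = 0.05, reject H0; the evidence is statistically significant.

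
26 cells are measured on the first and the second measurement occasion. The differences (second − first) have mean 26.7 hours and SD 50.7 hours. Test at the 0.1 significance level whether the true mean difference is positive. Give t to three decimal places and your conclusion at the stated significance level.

t = 2.685; reject H0

H0: μ_d = 0; H1: μ_d > 0 (paired t-test on the differences, right-tailed).
t = d̄/(s_d/√n) = 26.7/(50.7/√26) = 2.685
df = n − 1 = 25
p-value = P(T ≥ 2.685) ≈ 0.0063
Since p ≈ 0.0063 < α = 0.1, reject H0; the data support H1.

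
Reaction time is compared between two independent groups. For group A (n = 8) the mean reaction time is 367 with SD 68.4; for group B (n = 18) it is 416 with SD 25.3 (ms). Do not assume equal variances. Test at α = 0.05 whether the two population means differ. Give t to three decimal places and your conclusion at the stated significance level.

Let group 1 = group A, group 2 = group B. H0: μ_1 = μ_2; H1: μ_1 ≠ μ_2 (Welch's two-sample t-test, two-sided).
t = (x̄_1 − x̄_2)/√(s_1²/n_1 + s_2²/n_2) = (367 − 416)/√(68.4²/8 + 25.3²/18) = -1.967
Welch–Satterthwaite df ≈ 7.87
Two-sided p-value ≈ 0.085
Since p ≈ 0.085 > α = 0.05, fail to reject H0; the data do not provide sufficient evidence against H0.

t = -1.967; fail to reject H0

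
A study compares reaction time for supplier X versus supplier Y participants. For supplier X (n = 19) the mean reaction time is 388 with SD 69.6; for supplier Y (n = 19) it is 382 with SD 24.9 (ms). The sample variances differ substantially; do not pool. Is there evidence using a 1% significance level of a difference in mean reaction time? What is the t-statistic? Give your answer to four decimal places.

0.3538

Let group 1 = supplier X, group 2 = supplier Y. H0: μ_1 = μ_2; H1: μ_1 ≠ μ_2 (Welch's two-sample t-test, two-sided).
t = (x̄_1 − x̄_2)/√(s_1²/n_1 + s_2²/n_2) = (388 − 382)/√(69.6²/19 + 24.9²/19) = 0.3538
Welch–Satterthwaite df ≈ 22.53
Two-sided p-value ≈ 0.7268
Since p ≈ 0.7268 > α = 0.01, fail to reject H0; the data do not provide sufficient evidence against H0.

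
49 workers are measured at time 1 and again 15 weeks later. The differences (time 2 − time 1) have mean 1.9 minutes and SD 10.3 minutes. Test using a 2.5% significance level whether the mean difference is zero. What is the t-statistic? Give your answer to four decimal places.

1.2913

H0: μ_d = 0; H1: μ_d ≠ 0 (paired t-test on the differences, two-sided).
t = d̄/(s_d/√n) = 1.9/(10.3/√49) = 1.2913
df = n − 1 = 48
Two-sided p-value ≈ 0.2028
Since p ≈ 0.2028 > α = 0.025, fail to reject H0; the data do not provide sufficient evidence against H0.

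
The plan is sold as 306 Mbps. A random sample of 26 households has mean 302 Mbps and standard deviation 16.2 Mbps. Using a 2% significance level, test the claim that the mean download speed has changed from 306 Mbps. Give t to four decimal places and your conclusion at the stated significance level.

H0: μ = 306; H1: μ ≠ 306 (one-sample t-test, two-sided).
t = (x̄ − μ₀)/(s/√n) = (302 − 306)/(16.2/√26) = -1.2590
df = n − 1 = 25
Two-sided p-value ≈ 0.220
Since p ≈ 0.220 > α = 0.02, fail to reject H0; the evidence is not statistically significant.

t = -1.2590; fail to reject H0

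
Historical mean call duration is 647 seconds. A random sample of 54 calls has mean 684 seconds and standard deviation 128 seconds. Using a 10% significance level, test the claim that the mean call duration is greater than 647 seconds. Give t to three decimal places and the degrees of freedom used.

t = 2.124, df = 53

H0: μ = 647; H1: μ > 647 (one-sample t-test, right-tailed).
t = (x̄ − μ₀)/(s/√n) = (684 − 647)/(128/√54) = 2.124
df = n − 1 = 53
p-value = P(T ≥ 2.124) ≈ 0.019
Since p ≈ 0.019 < α = 0.1, reject H0; the evidence is statistically significant.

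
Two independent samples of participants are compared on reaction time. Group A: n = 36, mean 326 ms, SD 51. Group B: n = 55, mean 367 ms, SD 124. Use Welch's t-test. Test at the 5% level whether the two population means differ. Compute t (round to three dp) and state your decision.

Let group 1 = group A, group 2 = group B. H0: μ_1 = μ_2; H1: μ_1 ≠ μ_2 (Welch's two-sample t-test, two-sided).
t = (x̄_1 − x̄_2)/√(s_1²/n_1 + s_2²/n_2) = (326 − 367)/√(51²/36 + 124²/55) = -2.186
Welch–Satterthwaite df ≈ 77.53
Two-sided p-value ≈ 0.0318
Since p ≈ 0.0318 < α = 0.05, reject H0; the evidence is statistically significant.

t = -2.186; reject H0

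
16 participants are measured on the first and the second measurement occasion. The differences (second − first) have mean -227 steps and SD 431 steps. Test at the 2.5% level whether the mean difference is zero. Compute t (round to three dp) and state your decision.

t = -2.107; fail to reject H0

H0: μ_d = 0; H1: μ_d ≠ 0 (paired t-test on the differences, two-sided).
t = d̄/(s_d/√n) = -227/(431/√16) = -2.107
df = n − 1 = 15
Two-sided p-value ≈ 0.0524
Since p ≈ 0.0524 > α = 0.025, fail to reject H0; the data do not provide sufficient evidence against H0.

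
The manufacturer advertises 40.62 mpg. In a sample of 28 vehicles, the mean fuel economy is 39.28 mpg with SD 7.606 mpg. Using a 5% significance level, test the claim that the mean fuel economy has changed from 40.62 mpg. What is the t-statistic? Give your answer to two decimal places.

-0.93

H0: μ = 40.62; H1: μ ≠ 40.62 (one-sample t-test, two-sided).
t = (x̄ − μ₀)/(s/√n) = (39.28 − 40.62)/(7.606/√28) = -0.93
df = n − 1 = 27
Two-sided p-value ≈ 0.359
Since p ≈ 0.359 > α = 0.05, fail to reject H0; the evidence is not statistically significant.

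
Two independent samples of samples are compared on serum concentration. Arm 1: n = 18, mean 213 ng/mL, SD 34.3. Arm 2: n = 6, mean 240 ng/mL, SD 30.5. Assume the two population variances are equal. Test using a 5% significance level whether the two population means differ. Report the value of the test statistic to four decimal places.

-1.7110

Let group 1 = arm 1, group 2 = arm 2. H0: μ_1 = μ_2; H1: μ_1 ≠ μ_2 (two-sample pooled-variance t-test, two-sided).
s_p² = [(18−1)·34.3² + (6−1)·30.5²]/(18+6−2) = 1120.53
t = (213 − 240)/√[1120.53·(1/18 + 1/6)] = -1.7110
df = n₁ + n₂ − 2 = 22
Two-sided p-value ≈ 0.1011
Since p ≈ 0.1011 > α = 0.05, fail to reject H0; the evidence is not statistically significant.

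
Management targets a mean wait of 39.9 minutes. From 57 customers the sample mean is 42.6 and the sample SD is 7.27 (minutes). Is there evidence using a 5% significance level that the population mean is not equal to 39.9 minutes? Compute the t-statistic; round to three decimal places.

H0: μ = 39.9; H1: μ ≠ 39.9 (one-sample t-test, two-sided).
t = (x̄ − μ₀)/(s/√n) = (42.6 − 39.9)/(7.27/√57) = 2.804
df = n − 1 = 56
Two-sided p-value ≈ 0.007
Since p ≈ 0.007 < α = 0.05, reject H0; the data support H1.

2.804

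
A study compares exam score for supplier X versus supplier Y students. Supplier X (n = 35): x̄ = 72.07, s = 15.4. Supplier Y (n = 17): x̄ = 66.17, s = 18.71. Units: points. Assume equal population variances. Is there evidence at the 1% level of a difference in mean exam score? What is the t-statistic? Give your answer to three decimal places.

Let group 1 = supplier X, group 2 = supplier Y. H0: μ_1 = μ_2; H1: μ_1 ≠ μ_2 (two-sample pooled-variance t-test, two-sided).
s_p² = [(35−1)·15.4² + (17−1)·18.71²]/(35+17−2) = 273.289
t = (72.07 − 66.17)/√[273.289·(1/35 + 1/17)] = 1.207
df = n₁ + n₂ − 2 = 50
Two-sided p-value ≈ 0.2330
Since p ≈ 0.2330 > α = 0.01, fail to reject H0; the evidence is not statistically significant.

1.207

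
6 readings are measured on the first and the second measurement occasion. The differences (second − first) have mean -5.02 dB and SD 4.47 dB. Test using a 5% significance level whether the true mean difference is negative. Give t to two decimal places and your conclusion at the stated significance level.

H0: μ_d = 0; H1: μ_d < 0 (paired t-test on the differences, left-tailed).
t = d̄/(s_d/√n) = -5.02/(4.47/√6) = -2.75
df = n − 1 = 5
p-value = P(T ≤ -2.75) ≈ 0.0201
Since p ≈ 0.0201 < α = 0.05, reject H0; the data support H1.

t = -2.75; reject H0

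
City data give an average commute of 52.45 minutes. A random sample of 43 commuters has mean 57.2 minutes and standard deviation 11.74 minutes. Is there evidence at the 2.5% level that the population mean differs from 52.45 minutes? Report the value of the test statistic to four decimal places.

2.6531

H0: μ = 52.45; H1: μ ≠ 52.45 (one-sample t-test, two-sided).
t = (x̄ − μ₀)/(s/√n) = (57.2 − 52.45)/(11.74/√43) = 2.6531
df = n − 1 = 42
Two-sided p-value ≈ 0.011
Since p ≈ 0.011 < α = 0.025, reject H0; the evidence is statistically significant.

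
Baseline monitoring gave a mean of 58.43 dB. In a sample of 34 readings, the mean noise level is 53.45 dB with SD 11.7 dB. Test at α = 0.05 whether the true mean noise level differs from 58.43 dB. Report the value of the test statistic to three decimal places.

H0: μ = 58.43; H1: μ ≠ 58.43 (one-sample t-test, two-sided).
t = (x̄ − μ₀)/(s/√n) = (53.45 − 58.43)/(11.7/√34) = -2.482
df = n − 1 = 33
Two-sided p-value ≈ 0.018
Since p ≈ 0.018 < α = 0.05, reject H0; the data support H1.

-2.482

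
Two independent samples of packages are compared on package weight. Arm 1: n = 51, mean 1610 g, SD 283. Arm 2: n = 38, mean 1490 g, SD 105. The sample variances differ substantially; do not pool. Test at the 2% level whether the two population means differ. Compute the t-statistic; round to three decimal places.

2.782

Let group 1 = arm 1, group 2 = arm 2. H0: μ_1 = μ_2; H1: μ_1 ≠ μ_2 (Welch's two-sample t-test, two-sided).
t = (x̄_1 − x̄_2)/√(s_1²/n_1 + s_2²/n_2) = (1610 − 1490)/√(283²/51 + 105²/38) = 2.782
Welch–Satterthwaite df ≈ 67.09
Two-sided p-value ≈ 0.0070
Since p ≈ 0.0070 < α = 0.02, reject H0; the data support H1.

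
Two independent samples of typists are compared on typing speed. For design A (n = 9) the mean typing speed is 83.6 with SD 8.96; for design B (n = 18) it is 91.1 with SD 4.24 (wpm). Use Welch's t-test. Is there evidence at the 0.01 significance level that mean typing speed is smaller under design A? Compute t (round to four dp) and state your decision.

Let group 1 = design A, group 2 = design B. H0: μ_1 = μ_2; H1: μ_1 < μ_2 (Welch's two-sample t-test, left-tailed).
t = (x̄_1 − x̄_2)/√(s_1²/n_1 + s_2²/n_2) = (83.6 − 91.1)/√(8.96²/9 + 4.24²/18) = -2.3814
Welch–Satterthwaite df ≈ 9.83
p-value = P(T ≤ -2.3814) ≈ 0.019
Since p ≈ 0.019 > α = 0.01, fail to reject H0; the evidence is not statistically significant.

t = -2.3814; fail to reject H0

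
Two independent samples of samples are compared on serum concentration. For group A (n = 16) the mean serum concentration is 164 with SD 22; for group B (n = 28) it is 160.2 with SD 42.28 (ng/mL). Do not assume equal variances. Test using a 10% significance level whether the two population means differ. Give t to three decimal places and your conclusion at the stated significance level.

t = 0.392; fail to reject H0

Let group 1 = group A, group 2 = group B. H0: μ_1 = μ_2; H1: μ_1 ≠ μ_2 (Welch's two-sample t-test, two-sided).
t = (x̄_1 − x̄_2)/√(s_1²/n_1 + s_2²/n_2) = (164 − 160.2)/√(22²/16 + 42.28²/28) = 0.392
Welch–Satterthwaite df ≈ 41.77
Two-sided p-value ≈ 0.697
Since p ≈ 0.697 > α = 0.1, fail to reject H0; the data do not provide sufficient evidence against H0.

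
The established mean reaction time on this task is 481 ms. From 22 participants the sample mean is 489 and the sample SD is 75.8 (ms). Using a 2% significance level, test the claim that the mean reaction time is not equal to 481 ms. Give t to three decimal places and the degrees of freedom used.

t = 0.495, df = 21

H0: μ = 481; H1: μ ≠ 481 (one-sample t-test, two-sided).
t = (x̄ − μ₀)/(s/√n) = (489 − 481)/(75.8/√22) = 0.495
df = n − 1 = 21
Two-sided p-value ≈ 0.6257
Since p ≈ 0.6257 > α = 0.02, fail to reject H0; the evidence is not statistically significant.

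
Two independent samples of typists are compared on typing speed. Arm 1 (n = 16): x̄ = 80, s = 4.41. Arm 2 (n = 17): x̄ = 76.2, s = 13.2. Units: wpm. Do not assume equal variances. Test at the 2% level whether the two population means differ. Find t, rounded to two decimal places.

1.12

Let group 1 = arm 1, group 2 = arm 2. H0: μ_1 = μ_2; H1: μ_1 ≠ μ_2 (Welch's two-sample t-test, two-sided).
t = (x̄_1 − x̄_2)/√(s_1²/n_1 + s_2²/n_2) = (80 − 76.2)/√(4.41²/16 + 13.2²/17) = 1.12
Welch–Satterthwaite df ≈ 19.72
Two-sided p-value ≈ 0.2752
Since p ≈ 0.2752 > α = 0.02, fail to reject H0; the evidence is not statistically significant.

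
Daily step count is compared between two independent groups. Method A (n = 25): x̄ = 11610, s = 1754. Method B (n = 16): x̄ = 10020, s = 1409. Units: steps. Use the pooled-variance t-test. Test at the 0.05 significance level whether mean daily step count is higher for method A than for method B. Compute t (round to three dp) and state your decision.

Let group 1 = method A, group 2 = method B. H0: μ_1 = μ_2; H1: μ_1 > μ_2 (two-sample pooled-variance t-test, right-tailed).
s_p² = [(25−1)·1754² + (16−1)·1409²]/(25+16−2) = 2656810
t = (11610 − 10020)/√[2656810·(1/25 + 1/16)] = 3.047
df = n₁ + n₂ − 2 = 39
p-value = P(T ≥ 3.047) ≈ 0.0021
Since p ≈ 0.0021 < α = 0.05, reject H0; the data support H1.

t = 3.047; reject H0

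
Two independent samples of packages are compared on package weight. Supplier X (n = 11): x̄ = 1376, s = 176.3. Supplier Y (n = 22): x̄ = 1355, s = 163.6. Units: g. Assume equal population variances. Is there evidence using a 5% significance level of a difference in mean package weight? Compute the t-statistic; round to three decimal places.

Let group 1 = supplier X, group 2 = supplier Y. H0: μ_1 = μ_2; H1: μ_1 ≠ μ_2 (two-sample pooled-variance t-test, two-sided).
s_p² = [(11−1)·176.3² + (22−1)·163.6²]/(11+22−2) = 28157.5
t = (1376 − 1355)/√[28157.5·(1/11 + 1/22)] = 0.339
df = n₁ + n₂ − 2 = 31
Two-sided p-value ≈ 0.737
Since p ≈ 0.737 > α = 0.05, fail to reject H0; the data do not provide sufficient evidence against H0.

0.339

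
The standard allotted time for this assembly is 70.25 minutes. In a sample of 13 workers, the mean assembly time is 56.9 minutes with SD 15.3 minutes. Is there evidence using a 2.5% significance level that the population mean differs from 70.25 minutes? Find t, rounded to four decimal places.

-3.1460

H0: μ = 70.25; H1: μ ≠ 70.25 (one-sample t-test, two-sided).
t = (x̄ − μ₀)/(s/√n) = (56.9 − 70.25)/(15.3/√13) = -3.1460
df = n − 1 = 12
Two-sided p-value ≈ 0.008
Since p ≈ 0.008 < α = 0.025, reject H0; the data support H1.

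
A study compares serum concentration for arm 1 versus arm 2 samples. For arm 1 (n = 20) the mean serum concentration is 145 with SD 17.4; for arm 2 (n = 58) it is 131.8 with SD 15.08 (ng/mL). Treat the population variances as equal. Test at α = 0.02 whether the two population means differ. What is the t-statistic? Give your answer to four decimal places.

3.2439

Let group 1 = arm 1, group 2 = arm 2. H0: μ_1 = μ_2; H1: μ_1 ≠ μ_2 (two-sample pooled-variance t-test, two-sided).
s_p² = [(20−1)·17.4² + (58−1)·15.08²]/(20+58−2) = 246.245
t = (145 − 131.8)/√[246.245·(1/20 + 1/58)] = 3.2439
df = n₁ + n₂ − 2 = 76
Two-sided p-value ≈ 0.002
Since p ≈ 0.002 < α = 0.02, reject H0; the data support H1.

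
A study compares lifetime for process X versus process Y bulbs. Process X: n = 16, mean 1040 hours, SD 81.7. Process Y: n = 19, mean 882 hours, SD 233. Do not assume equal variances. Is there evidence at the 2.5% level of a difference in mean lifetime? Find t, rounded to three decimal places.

2.761

Let group 1 = process X, group 2 = process Y. H0: μ_1 = μ_2; H1: μ_1 ≠ μ_2 (Welch's two-sample t-test, two-sided).
t = (x̄_1 − x̄_2)/√(s_1²/n_1 + s_2²/n_2) = (1040 − 882)/√(81.7²/16 + 233²/19) = 2.761
Welch–Satterthwaite df ≈ 23.05
Two-sided p-value ≈ 0.011
Since p ≈ 0.011 < α = 0.025, reject H0; the evidence is statistically significant.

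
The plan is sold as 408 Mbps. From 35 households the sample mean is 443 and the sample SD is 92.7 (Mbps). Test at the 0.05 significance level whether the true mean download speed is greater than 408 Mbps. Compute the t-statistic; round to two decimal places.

H0: μ = 408; H1: μ > 408 (one-sample t-test, right-tailed).
t = (x̄ − μ₀)/(s/√n) = (443 − 408)/(92.7/√35) = 2.23
df = n − 1 = 34
p-value = P(T ≥ 2.23) ≈ 0.0161
Since p ≈ 0.0161 < α = 0.05, reject H0; the evidence is statistically significant.

2.23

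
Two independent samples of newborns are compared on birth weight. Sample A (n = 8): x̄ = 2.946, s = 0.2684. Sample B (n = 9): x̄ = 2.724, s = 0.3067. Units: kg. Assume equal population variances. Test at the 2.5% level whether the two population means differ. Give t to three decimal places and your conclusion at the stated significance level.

t = 1.578; fail to reject H0

Let group 1 = sample A, group 2 = sample B. H0: μ_1 = μ_2; H1: μ_1 ≠ μ_2 (two-sample pooled-variance t-test, two-sided).
s_p² = [(8−1)·0.2684² + (9−1)·0.3067²]/(8+9−2) = 0.0837859
t = (2.946 − 2.724)/√[0.0837859·(1/8 + 1/9)] = 1.578
df = n₁ + n₂ − 2 = 15
Two-sided p-value ≈ 0.1353
Since p ≈ 0.1353 > α = 0.025, fail to reject H0; the data do not provide sufficient evidence against H0.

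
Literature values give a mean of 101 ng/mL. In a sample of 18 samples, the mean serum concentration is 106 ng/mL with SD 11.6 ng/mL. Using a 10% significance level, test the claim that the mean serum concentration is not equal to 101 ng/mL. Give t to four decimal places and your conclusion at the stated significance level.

H0: μ = 101; H1: μ ≠ 101 (one-sample t-test, two-sided).
t = (x̄ − μ₀)/(s/√n) = (106 − 101)/(11.6/√18) = 1.8287
df = n − 1 = 17
Two-sided p-value ≈ 0.0850
Since p ≈ 0.0850 < α = 0.1, reject H0; the data support H1.

t = 1.8287; reject H0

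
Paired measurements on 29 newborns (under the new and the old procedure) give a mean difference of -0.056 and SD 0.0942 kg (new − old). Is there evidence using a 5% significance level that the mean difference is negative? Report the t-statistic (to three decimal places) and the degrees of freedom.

H0: μ_d = 0; H1: μ_d < 0 (paired t-test on the differences, left-tailed).
t = d̄/(s_d/√n) = -0.056/(0.0942/√29) = -3.201
df = n − 1 = 28
p-value = P(T ≤ -3.201) ≈ 0.002
Since p ≈ 0.002 < α = 0.05, reject H0; the evidence is statistically significant.

t = -3.201, df = 28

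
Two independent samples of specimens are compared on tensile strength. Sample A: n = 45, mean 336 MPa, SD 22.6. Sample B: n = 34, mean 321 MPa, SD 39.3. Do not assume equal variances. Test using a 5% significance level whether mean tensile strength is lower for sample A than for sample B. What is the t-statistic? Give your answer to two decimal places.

1.99

Let group 1 = sample A, group 2 = sample B. H0: μ_1 = μ_2; H1: μ_1 < μ_2 (Welch's two-sample t-test, left-tailed).
t = (x̄_1 − x̄_2)/√(s_1²/n_1 + s_2²/n_2) = (336 − 321)/√(22.6²/45 + 39.3²/34) = 1.99
Welch–Satterthwaite df ≈ 49.25
p-value = P(T ≤ 1.99) ≈ 0.9740
Since p ≈ 0.9740 > α = 0.05, fail to reject H0; the evidence is not statistically significant.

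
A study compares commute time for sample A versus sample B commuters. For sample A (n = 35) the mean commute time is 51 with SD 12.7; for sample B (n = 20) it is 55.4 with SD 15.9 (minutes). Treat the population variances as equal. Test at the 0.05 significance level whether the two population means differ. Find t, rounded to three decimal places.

-1.127

Let group 1 = sample A, group 2 = sample B. H0: μ_1 = μ_2; H1: μ_1 ≠ μ_2 (two-sample pooled-variance t-test, two-sided).
s_p² = [(35−1)·12.7² + (20−1)·15.9²]/(35+20−2) = 194.099
t = (51 − 55.4)/√[194.099·(1/35 + 1/20)] = -1.127
df = n₁ + n₂ − 2 = 53
Two-sided p-value ≈ 0.265
Since p ≈ 0.265 > α = 0.05, fail to reject H0; the evidence is not statistically significant.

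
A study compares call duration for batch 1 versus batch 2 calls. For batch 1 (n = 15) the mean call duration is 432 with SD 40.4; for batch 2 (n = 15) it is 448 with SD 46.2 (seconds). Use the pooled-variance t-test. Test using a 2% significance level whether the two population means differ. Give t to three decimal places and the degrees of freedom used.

Let group 1 = batch 1, group 2 = batch 2. H0: μ_1 = μ_2; H1: μ_1 ≠ μ_2 (two-sample pooled-variance t-test, two-sided).
s_p² = [(15−1)·40.4² + (15−1)·46.2²]/(15+15−2) = 1883.3
t = (432 − 448)/√[1883.3·(1/15 + 1/15)] = -1.010
df = n₁ + n₂ − 2 = 28
Two-sided p-value ≈ 0.3213
Since p ≈ 0.3213 > α = 0.02, fail to reject H0; the data do not provide sufficient evidence against H0.

t = -1.010, df = 28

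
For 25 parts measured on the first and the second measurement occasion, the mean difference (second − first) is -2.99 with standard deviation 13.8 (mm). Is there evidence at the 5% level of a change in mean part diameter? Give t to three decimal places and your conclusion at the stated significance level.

H0: μ_d = 0; H1: μ_d ≠ 0 (paired t-test on the differences, two-sided).
t = d̄/(s_d/√n) = -2.99/(13.8/√25) = -1.083
df = n − 1 = 24
Two-sided p-value ≈ 0.2894
Since p ≈ 0.2894 > α = 0.05, fail to reject H0; the evidence is not statistically significant.

t = -1.083; fail to reject H0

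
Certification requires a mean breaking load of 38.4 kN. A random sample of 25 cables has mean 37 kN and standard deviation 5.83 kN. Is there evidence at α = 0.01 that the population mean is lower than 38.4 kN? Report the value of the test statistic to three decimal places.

-1.201

H0: μ = 38.4; H1: μ < 38.4 (one-sample t-test, left-tailed).
t = (x̄ − μ₀)/(s/√n) = (37 − 38.4)/(5.83/√25) = -1.201
df = n − 1 = 24
p-value = P(T ≤ -1.201) ≈ 0.121
Since p ≈ 0.121 > α = 0.01, fail to reject H0; the evidence is not statistically significant.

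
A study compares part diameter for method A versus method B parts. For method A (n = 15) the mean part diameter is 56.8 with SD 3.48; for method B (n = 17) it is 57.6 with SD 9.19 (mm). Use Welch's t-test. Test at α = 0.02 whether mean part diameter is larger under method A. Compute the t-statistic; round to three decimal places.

Let group 1 = method A, group 2 = method B. H0: μ_1 = μ_2; H1: μ_1 > μ_2 (Welch's two-sample t-test, right-tailed).
t = (x̄_1 − x̄_2)/√(s_1²/n_1 + s_2²/n_2) = (56.8 − 57.6)/√(3.48²/15 + 9.19²/17) = -0.333
Welch–Satterthwaite df ≈ 20.99
p-value = P(T ≥ -0.333) ≈ 0.6287
Since p ≈ 0.6287 > α = 0.02, fail to reject H0; the data do not provide sufficient evidence against H0.

-0.333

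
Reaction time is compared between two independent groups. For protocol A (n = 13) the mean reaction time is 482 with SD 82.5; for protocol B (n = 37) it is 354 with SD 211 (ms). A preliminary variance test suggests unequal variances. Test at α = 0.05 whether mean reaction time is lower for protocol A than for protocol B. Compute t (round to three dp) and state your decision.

Let group 1 = protocol A, group 2 = protocol B. H0: μ_1 = μ_2; H1: μ_1 < μ_2 (Welch's two-sample t-test, left-tailed).
t = (x̄_1 − x̄_2)/√(s_1²/n_1 + s_2²/n_2) = (482 − 354)/√(82.5²/13 + 211²/37) = 3.080
Welch–Satterthwaite df ≈ 47.29
p-value = P(T ≤ 3.080) ≈ 0.9983
Since p ≈ 0.9983 > α = 0.05, fail to reject H0; the evidence is not statistically significant.

t = 3.080; fail to reject H0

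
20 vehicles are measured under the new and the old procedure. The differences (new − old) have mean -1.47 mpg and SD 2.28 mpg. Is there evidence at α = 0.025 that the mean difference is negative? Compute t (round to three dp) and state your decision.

t = -2.883; reject H0

H0: μ_d = 0; H1: μ_d < 0 (paired t-test on the differences, left-tailed).
t = d̄/(s_d/√n) = -1.47/(2.28/√20) = -2.883
df = n − 1 = 19
p-value = P(T ≤ -2.883) ≈ 0.0048
Since p ≈ 0.0048 < α = 0.025, reject H0; the data support H1.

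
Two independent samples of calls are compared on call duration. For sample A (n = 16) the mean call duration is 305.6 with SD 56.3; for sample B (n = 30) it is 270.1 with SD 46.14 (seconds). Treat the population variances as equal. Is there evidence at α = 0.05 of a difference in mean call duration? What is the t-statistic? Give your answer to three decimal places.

2.301

Let group 1 = sample A, group 2 = sample B. H0: μ_1 = μ_2; H1: μ_1 ≠ μ_2 (two-sample pooled-variance t-test, two-sided).
s_p² = [(16−1)·56.3² + (30−1)·46.14²]/(16+30−2) = 2483.71
t = (305.6 − 270.1)/√[2483.71·(1/16 + 1/30)] = 2.301
df = n₁ + n₂ − 2 = 44
Two-sided p-value ≈ 0.0262
Since p ≈ 0.0262 < α = 0.05, reject H0; the evidence is statistically significant.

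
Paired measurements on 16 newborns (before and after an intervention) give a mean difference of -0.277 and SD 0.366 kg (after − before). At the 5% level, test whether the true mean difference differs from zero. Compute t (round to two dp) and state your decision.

t = -3.03; reject H0

H0: μ_d = 0; H1: μ_d ≠ 0 (paired t-test on the differences, two-sided).
t = d̄/(s_d/√n) = -0.277/(0.366/√16) = -3.03
df = n − 1 = 15
Two-sided p-value ≈ 0.0085
Since p ≈ 0.0085 < α = 0.05, reject H0; the evidence is statistically significant.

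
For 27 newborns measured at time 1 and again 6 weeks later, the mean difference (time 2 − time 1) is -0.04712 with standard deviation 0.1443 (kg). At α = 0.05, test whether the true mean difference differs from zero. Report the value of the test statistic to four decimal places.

-1.6968

H0: μ_d = 0; H1: μ_d ≠ 0 (paired t-test on the differences, two-sided).
t = d̄/(s_d/√n) = -0.04712/(0.1443/√27) = -1.6968
df = n − 1 = 26
Two-sided p-value ≈ 0.102
Since p ≈ 0.102 > α = 0.05, fail to reject H0; the data do not provide sufficient evidence against H0.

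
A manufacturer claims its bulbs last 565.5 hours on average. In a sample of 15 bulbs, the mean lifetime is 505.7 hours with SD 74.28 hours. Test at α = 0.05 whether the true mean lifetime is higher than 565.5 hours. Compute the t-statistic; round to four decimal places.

-3.1180

H0: μ = 565.5; H1: μ > 565.5 (one-sample t-test, right-tailed).
t = (x̄ − μ₀)/(s/√n) = (505.7 − 565.5)/(74.28/√15) = -3.1180
df = n − 1 = 14
p-value = P(T ≥ -3.1180) ≈ 0.9962
Since p ≈ 0.9962 > α = 0.05, fail to reject H0; the data do not provide sufficient evidence against H0.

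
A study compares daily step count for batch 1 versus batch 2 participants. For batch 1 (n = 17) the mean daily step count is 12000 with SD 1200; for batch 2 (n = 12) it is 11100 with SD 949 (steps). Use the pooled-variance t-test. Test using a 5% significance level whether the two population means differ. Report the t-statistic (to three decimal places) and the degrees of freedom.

Let group 1 = batch 1, group 2 = batch 2. H0: μ_1 = μ_2; H1: μ_1 ≠ μ_2 (two-sample pooled-variance t-test, two-sided).
s_p² = [(17−1)·1200² + (12−1)·949²]/(17+12−2) = 1220240
t = (12000 − 11100)/√[1220240·(1/17 + 1/12)] = 2.161
df = n₁ + n₂ − 2 = 27
Two-sided p-value ≈ 0.040
Since p ≈ 0.040 < α = 0.05, reject H0; the data support H1.

t = 2.161, df = 27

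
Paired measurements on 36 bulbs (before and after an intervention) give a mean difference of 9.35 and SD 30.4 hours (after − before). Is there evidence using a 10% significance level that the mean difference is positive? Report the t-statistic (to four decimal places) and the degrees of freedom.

t = 1.8454, df = 35

H0: μ_d = 0; H1: μ_d > 0 (paired t-test on the differences, right-tailed).
t = d̄/(s_d/√n) = 9.35/(30.4/√36) = 1.8454
df = n − 1 = 35
p-value = P(T ≥ 1.8454) ≈ 0.037
Since p ≈ 0.037 < α = 0.1, reject H0; the data support H1.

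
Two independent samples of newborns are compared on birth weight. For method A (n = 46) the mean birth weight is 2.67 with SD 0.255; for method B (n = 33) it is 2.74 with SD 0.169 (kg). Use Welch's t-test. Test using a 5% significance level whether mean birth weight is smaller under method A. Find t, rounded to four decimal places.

Let group 1 = method A, group 2 = method B. H0: μ_1 = μ_2; H1: μ_1 < μ_2 (Welch's two-sample t-test, left-tailed).
t = (x̄_1 − x̄_2)/√(s_1²/n_1 + s_2²/n_2) = (2.67 − 2.74)/√(0.255²/46 + 0.169²/33) = -1.4663
Welch–Satterthwaite df ≈ 76.60
p-value = P(T ≤ -1.4663) ≈ 0.0733
Since p ≈ 0.0733 > α = 0.05, fail to reject H0; the evidence is not statistically significant.

-1.4663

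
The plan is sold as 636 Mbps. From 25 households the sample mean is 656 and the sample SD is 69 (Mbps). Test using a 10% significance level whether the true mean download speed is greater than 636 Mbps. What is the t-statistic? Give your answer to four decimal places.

H0: μ = 636; H1: μ > 636 (one-sample t-test, right-tailed).
t = (x̄ − μ₀)/(s/√n) = (656 − 636)/(69/√25) = 1.4493
df = n − 1 = 24
p-value = P(T ≥ 1.4493) ≈ 0.0801
Since p ≈ 0.0801 < α = 0.1, reject H0; the evidence is statistically significant.

1.4493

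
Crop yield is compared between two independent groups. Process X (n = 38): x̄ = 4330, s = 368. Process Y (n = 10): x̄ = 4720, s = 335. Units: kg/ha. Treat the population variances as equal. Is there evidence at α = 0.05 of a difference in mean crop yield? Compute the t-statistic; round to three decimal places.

-3.033

Let group 1 = process X, group 2 = process Y. H0: μ_1 = μ_2; H1: μ_1 ≠ μ_2 (two-sample pooled-variance t-test, two-sided).
s_p² = [(38−1)·368² + (10−1)·335²]/(38+10−2) = 130885
t = (4330 − 4720)/√[130885·(1/38 + 1/10)] = -3.033
df = n₁ + n₂ − 2 = 46
Two-sided p-value ≈ 0.0040
Since p ≈ 0.0040 < α = 0.05, reject H0; the evidence is statistically significant.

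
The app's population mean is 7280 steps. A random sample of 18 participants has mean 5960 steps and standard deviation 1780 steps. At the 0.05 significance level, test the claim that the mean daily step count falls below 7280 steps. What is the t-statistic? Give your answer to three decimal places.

-3.146

H0: μ = 7280; H1: μ < 7280 (one-sample t-test, left-tailed).
t = (x̄ − μ₀)/(s/√n) = (5960 − 7280)/(1780/√18) = -3.146
df = n − 1 = 17
p-value = P(T ≤ -3.146) ≈ 0.0029
Since p ≈ 0.0029 < α = 0.05, reject H0; the data support H1.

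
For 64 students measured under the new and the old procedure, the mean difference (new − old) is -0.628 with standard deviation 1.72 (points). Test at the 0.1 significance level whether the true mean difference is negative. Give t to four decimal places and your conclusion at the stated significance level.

H0: μ_d = 0; H1: μ_d < 0 (paired t-test on the differences, left-tailed).
t = d̄/(s_d/√n) = -0.628/(1.72/√64) = -2.9209
df = n − 1 = 63
p-value = P(T ≤ -2.9209) ≈ 0.002
Since p ≈ 0.002 < α = 0.1, reject H0; the evidence is statistically significant.

t = -2.9209; reject H0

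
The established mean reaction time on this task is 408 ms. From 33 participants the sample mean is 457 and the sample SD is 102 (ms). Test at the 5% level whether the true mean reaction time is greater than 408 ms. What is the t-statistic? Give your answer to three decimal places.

H0: μ = 408; H1: μ > 408 (one-sample t-test, right-tailed).
t = (x̄ − μ₀)/(s/√n) = (457 − 408)/(102/√33) = 2.760
df = n − 1 = 32
p-value = P(T ≥ 2.760) ≈ 0.0047
Since p ≈ 0.0047 < α = 0.05, reject H0; the data support H1.

2.760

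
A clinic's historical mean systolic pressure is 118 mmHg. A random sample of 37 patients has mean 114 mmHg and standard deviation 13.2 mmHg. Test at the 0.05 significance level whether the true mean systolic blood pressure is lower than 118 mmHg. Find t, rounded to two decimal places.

H0: μ = 118; H1: μ < 118 (one-sample t-test, left-tailed).
t = (x̄ − μ₀)/(s/√n) = (114 − 118)/(13.2/√37) = -1.84
df = n − 1 = 36
p-value = P(T ≤ -1.84) ≈ 0.037
Since p ≈ 0.037 < α = 0.05, reject H0; the evidence is statistically significant.

-1.84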